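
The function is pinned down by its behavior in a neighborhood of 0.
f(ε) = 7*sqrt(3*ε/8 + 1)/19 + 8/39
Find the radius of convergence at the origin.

Branch term (7/19)*sqrt(1 - ε/(-8/3)): its argument vanishes at ε = -8/3, a square-root branch point, modulus 8/3.
The radius of convergence is the smallest modulus among the singular points: 8/3.

The radius of convergence is 8/3.


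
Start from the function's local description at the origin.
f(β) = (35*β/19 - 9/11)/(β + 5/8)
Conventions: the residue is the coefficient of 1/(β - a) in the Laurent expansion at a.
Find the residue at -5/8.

At the order-1 pole -5/8 set g(β) = (β - (-5/8))*f(β) = 35*β/19 - 9/11.
Simple pole: residue = g(a) at a = -5/8, which is -3293/1672.

The residue is -3293/1672.


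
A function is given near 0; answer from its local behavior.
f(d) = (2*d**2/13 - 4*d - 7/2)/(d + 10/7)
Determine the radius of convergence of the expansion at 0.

Denominator factor (d + 10/7): pole of order 1 at -10/7, modulus 10/7.
The radius of convergence is the smallest modulus among the singular points: 10/7.

The radius of convergence is 10/7.


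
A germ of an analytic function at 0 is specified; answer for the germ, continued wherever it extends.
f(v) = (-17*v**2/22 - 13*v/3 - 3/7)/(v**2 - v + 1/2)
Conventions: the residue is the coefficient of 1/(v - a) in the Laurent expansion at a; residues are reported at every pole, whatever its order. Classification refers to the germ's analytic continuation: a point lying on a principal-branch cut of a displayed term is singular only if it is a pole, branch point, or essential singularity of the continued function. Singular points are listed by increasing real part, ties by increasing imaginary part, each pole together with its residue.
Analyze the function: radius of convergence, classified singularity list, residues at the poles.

Radius of convergence at 0: (1/2)*sqrt(2).
At (1/2) - (1/2)*i: a pole of order 1; residue (-337/132) - (109/42)*i.
At (1/2) + (1/2)*i: a pole of order 1; residue (-337/132) + (109/42)*i.

Denominator factor (v**2 - v + 1/2): discriminant -1, complex-conjugate roots (1/2) + (1/2)*i and (1/2) - (1/2)*i; poles of order 1, moduli (1/2)*sqrt(2) and (1/2)*sqrt(2).
The radius of convergence is the smallest modulus among the singular points: (1/2)*sqrt(2).
The factor v**2 - v + 1/2 splits as (v - a)(v - a') with a = (1/2) - (1/2)*i, a' = (1/2) + (1/2)*i. At the order-1 pole a set g(v) = (v - a)*f(v) = [-17*v**2/22 - 13*v/3 - 3/7] / (v - a').
Simple pole: residue = g(a) at a = (1/2) - (1/2)*i, which is (-337/132) - (109/42)*i.
The factor v**2 - v + 1/2 splits as (v - a)(v - a') with a = (1/2) + (1/2)*i, a' = (1/2) - (1/2)*i. At the order-1 pole a set g(v) = (v - a)*f(v) = [-17*v**2/22 - 13*v/3 - 3/7] / (v - a').
Simple pole: residue = g(a) at a = (1/2) + (1/2)*i, which is (-337/132) + (109/42)*i.
List the singular points by increasing real part (a conjugate pair: the negative imaginary part first).


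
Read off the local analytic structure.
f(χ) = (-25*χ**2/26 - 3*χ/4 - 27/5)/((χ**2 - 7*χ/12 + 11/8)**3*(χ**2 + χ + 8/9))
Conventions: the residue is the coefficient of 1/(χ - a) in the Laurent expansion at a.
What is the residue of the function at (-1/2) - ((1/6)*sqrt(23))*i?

The factor χ**2 + χ + 8/9 splits as (χ - a)(χ - a') with a = (-1/2) - ((1/6)*sqrt(23))*i, a' = (-1/2) + ((1/6)*sqrt(23))*i. At the order-1 pole a set g(χ) = (χ - a)*f(χ) = [(-25*χ**2/26 - 3*χ/4 - 27/5)/(χ**2 - 7*χ/12 + 11/8)**3] / (χ - a').
Simple pole: residue = g(a) at a = (-1/2) - ((1/6)*sqrt(23))*i, which is (-20360860096/54820796355) + ((33349184/476702577)*sqrt(23))*i.

The residue is (-20360860096/54820796355) + ((33349184/476702577)*sqrt(23))*i.


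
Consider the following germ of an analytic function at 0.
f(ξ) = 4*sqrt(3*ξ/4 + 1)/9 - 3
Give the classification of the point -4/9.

The point is a regular point.

There is no denominator, hence no pole anywhere.
Branch term sqrt(1 - ξ/(-4/3)): argument at -4/9 is 2/3, nonzero, so -4/9 is not its branch point (a point on a principal cut is still regular for the continued germ).
So the germ continues analytically to -4/9.


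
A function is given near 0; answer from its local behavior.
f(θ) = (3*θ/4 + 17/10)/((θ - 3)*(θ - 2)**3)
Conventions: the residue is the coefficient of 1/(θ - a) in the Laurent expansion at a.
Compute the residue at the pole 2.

At the order-3 pole 2 set g(θ) = (θ - (2))^3*f(θ) = (3*θ/4 + 17/10)/(θ - 3).
Order-3 pole: residue = g''(a)/2; g''(2) = -79/10, so the residue is -79/20.

The residue is -79/20.


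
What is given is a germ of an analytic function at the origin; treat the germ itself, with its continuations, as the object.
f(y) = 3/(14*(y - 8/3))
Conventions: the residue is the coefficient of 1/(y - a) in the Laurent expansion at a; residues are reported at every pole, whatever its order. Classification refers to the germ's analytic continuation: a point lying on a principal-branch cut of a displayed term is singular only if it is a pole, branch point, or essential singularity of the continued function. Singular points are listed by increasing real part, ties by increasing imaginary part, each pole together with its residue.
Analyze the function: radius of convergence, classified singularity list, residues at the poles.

Denominator factor (y - 8/3): pole of order 1 at 8/3, modulus 8/3.
The radius of convergence is the smallest modulus among the singular points: 8/3.
At the order-1 pole 8/3 set g(y) = (y - (8/3))*f(y) = 3/14.
Simple pole: residue = g(a) at a = 8/3, which is 3/14.

Radius of convergence at 0: 8/3.
At 8/3: a pole of order 1; residue 3/14.


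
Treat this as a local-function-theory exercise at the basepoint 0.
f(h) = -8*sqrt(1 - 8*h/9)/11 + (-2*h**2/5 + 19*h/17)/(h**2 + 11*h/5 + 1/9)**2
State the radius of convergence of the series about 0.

The radius of convergence is 11/10 - (1/30)*sqrt(989).

Denominator factor (h**2 + 11*h/5 + 1/9)^2: discriminant 989/225, real irrational roots -11/10 + (1/30)*sqrt(989) and -11/10 - (1/30)*sqrt(989); poles of order 2, moduli 11/10 - (1/30)*sqrt(989) and 11/10 + (1/30)*sqrt(989).
Branch term (-8/11)*sqrt(1 - h/(9/8)): its argument vanishes at h = 9/8, a square-root branch point, modulus 9/8.
The radius of convergence is the smallest modulus among the singular points: 11/10 - (1/30)*sqrt(989).


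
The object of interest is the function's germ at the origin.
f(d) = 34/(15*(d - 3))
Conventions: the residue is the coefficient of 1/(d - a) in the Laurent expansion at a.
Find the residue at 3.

The residue is 34/15.

At the order-1 pole 3 set g(d) = (d - (3))*f(d) = 34/15.
Simple pole: residue = g(a) at a = 3, which is 34/15.


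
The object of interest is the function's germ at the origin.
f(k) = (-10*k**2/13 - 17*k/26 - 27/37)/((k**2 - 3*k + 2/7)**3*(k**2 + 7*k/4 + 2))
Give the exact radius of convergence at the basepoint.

The radius of convergence is 3/2 - (1/14)*sqrt(385).

Denominator factor (k**2 - 3*k + 2/7)^3: discriminant 55/7, real irrational roots 3/2 + (1/14)*sqrt(385) and 3/2 - (1/14)*sqrt(385); poles of order 3, moduli 3/2 + (1/14)*sqrt(385) and 3/2 - (1/14)*sqrt(385).
Denominator factor (k**2 + 7*k/4 + 2): discriminant -79/16, complex-conjugate roots (-7/8) + ((1/8)*sqrt(79))*i and (-7/8) - ((1/8)*sqrt(79))*i; poles of order 1, moduli sqrt(2) and sqrt(2).
The radius of convergence is the smallest modulus among the singular points: 3/2 - (1/14)*sqrt(385).


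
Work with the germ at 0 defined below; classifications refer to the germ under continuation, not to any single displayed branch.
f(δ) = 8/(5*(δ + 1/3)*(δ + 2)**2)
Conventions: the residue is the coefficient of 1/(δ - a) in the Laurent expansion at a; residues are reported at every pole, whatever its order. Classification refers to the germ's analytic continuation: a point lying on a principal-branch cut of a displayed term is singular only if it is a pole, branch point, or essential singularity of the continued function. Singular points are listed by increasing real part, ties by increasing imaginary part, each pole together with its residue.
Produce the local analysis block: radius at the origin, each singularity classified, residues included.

Radius of convergence at 0: 1/3.
At -2: a pole of order 2; residue -72/125.
At -1/3: a pole of order 1; residue 72/125.

Denominator factor (δ + 1/3): pole of order 1 at -1/3, modulus 1/3.
Denominator factor (δ + 2)^2: pole of order 2 at -2, modulus 2.
The radius of convergence is the smallest modulus among the singular points: 1/3.
At the order-2 pole -2 set g(δ) = (δ - (-2))^2*f(δ) = 8/(5*(δ + 1/3)).
Order-2 pole: residue = g'(a); g'(-2) = -72/125, so the residue is -72/125.
At the order-1 pole -1/3 set g(δ) = (δ - (-1/3))*f(δ) = 8/(5*(δ + 2)**2).
Simple pole: residue = g(a) at a = -1/3, which is 72/125.
List the singular points by increasing real part (a conjugate pair: the negative imaginary part first).


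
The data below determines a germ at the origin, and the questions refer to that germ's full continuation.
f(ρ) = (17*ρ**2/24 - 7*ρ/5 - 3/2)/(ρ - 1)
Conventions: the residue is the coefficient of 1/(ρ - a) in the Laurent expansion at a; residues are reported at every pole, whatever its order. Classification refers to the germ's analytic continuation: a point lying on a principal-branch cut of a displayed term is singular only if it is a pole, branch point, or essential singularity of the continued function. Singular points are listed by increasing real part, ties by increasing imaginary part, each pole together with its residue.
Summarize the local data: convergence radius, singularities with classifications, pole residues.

Denominator factor (ρ - 1): pole of order 1 at 1, modulus 1.
The radius of convergence is the smallest modulus among the singular points: 1.
At the order-1 pole 1 set g(ρ) = (ρ - (1))*f(ρ) = 17*ρ**2/24 - 7*ρ/5 - 3/2.
Simple pole: residue = g(a) at a = 1, which is -263/120.

Radius of convergence at 0: 1.
At 1: a pole of order 1; residue -263/120.


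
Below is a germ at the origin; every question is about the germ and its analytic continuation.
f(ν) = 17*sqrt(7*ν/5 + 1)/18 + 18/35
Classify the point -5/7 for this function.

The point is an algebraic (square-root) branch point.

The term (17/18)*sqrt(1 - ν/(-5/7)) has argument 1 - -5/7/(-5/7) = 0 at -5/7: a square-root (algebraic, two-sheeted) branch point; the remaining terms are analytic or single-valued there.


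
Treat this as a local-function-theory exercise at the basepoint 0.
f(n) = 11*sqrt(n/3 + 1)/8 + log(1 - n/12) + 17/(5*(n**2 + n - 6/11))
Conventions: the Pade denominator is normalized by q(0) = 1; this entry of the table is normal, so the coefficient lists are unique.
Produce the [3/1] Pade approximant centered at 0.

Taylor coefficients needed (expand at 0): a_0 = -583/120, a_1 = -8123/720, a_2 = -279947/8640, a_3 = -4163213/51840, a_4 = -6426089/31104.
Write the denominator as Q(n) = 1 + q1*n. Requiring Q*f - P = O(n^5) with deg P <= 3 kills the coefficients of n^4..n^4 in Q*f:
  n^4: a_4 + q1*a_3 = 0, i.e. -6426089/31104 + (-4163213/51840)*q1 = 0.
Solving this linear system: q1 = -32130445/12489639.
The numerator is Q*f truncated at degree 3: P0 = a_0 = -583/120; P1 = a_1 + q1*a_0 = 3646319671/2997513360; P2 = a_2 + q1*a_1 = -121496570771/35970160320; P3 = a_3 + q1*a_2 = 219100296487/71940320640.

The Pade approximant has numerator coefficients [-583/120, 3646319671/2997513360, -121496570771/35970160320, 219100296487/71940320640]; denominator coefficients [1, -32130445/12489639].


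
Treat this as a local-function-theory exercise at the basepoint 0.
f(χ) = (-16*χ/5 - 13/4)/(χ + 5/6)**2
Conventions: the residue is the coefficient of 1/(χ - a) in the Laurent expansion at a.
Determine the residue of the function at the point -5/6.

The residue is -16/5.

At the order-2 pole -5/6 set g(χ) = (χ - (-5/6))^2*f(χ) = -16*χ/5 - 13/4.
Order-2 pole: residue = g'(a); g'(-5/6) = -16/5, so the residue is -16/5.


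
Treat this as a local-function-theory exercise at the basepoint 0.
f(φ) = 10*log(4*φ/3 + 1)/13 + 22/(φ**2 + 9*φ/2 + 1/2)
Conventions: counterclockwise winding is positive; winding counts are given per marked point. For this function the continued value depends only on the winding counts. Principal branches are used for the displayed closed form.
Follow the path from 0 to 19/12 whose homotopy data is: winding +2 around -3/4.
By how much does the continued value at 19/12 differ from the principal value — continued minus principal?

The rational part is single-valued and drops out of the difference; each branch term changes only by its own monodromy.
(10/13)*log(1 - φ/(-3/4)): each positive loop around -3/4 adds 2*pi*i to the log, so winding +2 contributes (10/13)*(2)*2*pi*i = (40/13)*pi*i.
Summing the contributions at φ = 19/12 gives (40/13)*pi*i.

Continued minus principal equals (40/13)*pi*i.


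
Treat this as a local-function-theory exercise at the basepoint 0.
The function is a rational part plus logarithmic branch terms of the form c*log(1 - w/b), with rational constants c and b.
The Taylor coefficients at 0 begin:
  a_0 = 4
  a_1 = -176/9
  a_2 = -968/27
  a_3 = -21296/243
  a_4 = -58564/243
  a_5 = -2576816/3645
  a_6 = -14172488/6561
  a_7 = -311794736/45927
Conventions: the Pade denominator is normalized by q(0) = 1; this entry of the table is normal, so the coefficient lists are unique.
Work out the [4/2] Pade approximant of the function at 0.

The Pade approximant has numerator coefficients [4, -352/9, 32912/405, -21296/1215, -58564/10935]; denominator coefficients [1, -44/9, 242/45].

Taylor coefficients needed (read off): a_0 = 4, a_1 = -176/9, a_2 = -968/27, a_3 = -21296/243, a_4 = -58564/243, a_5 = -2576816/3645, a_6 = -14172488/6561.
Write the denominator as Q(w) = 1 + q1*w + q2*w^2. Requiring Q*f - P = O(w^7) with deg P <= 4 kills the coefficients of w^5..w^6 in Q*f:
  w^5: a_5 + q1*a_4 + q2*a_3 = 0, i.e. -2576816/3645 + (-58564/243)*q1 + (-21296/243)*q2 = 0.
  w^6: a_6 + q1*a_5 + q2*a_4 = 0, i.e. -14172488/6561 + (-2576816/3645)*q1 + (-58564/243)*q2 = 0.
Solving this linear system: q1 = -44/9, q2 = 242/45.
The numerator is Q*f truncated at degree 4: P0 = a_0 = 4; P1 = a_1 + q1*a_0 = -352/9; P2 = a_2 + q1*a_1 + q2*a_0 = 32912/405; P3 = a_3 + q1*a_2 + q2*a_1 = -21296/1215; P4 = a_4 + q1*a_3 + q2*a_2 = -58564/10935.


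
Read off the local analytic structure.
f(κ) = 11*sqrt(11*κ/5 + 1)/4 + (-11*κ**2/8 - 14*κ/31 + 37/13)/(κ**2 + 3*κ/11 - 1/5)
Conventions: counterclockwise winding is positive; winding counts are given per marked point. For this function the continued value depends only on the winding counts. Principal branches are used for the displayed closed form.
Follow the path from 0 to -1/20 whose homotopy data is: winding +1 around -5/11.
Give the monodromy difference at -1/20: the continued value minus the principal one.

The rational part is single-valued and drops out of the difference; each branch term changes only by its own monodromy.
(11/4)*sqrt(1 - κ/(-5/11)): winding +1 is odd, the square root flips sign, contributing -2*(11/4)*sqrt(1 - (-1/20)/(-5/11)) = -2*(11/4)*sqrt(89/100) = -(11/20)*sqrt(89).
Summing the contributions at κ = -1/20 gives -(11/20)*sqrt(89).

Continued minus principal equals -(11/20)*sqrt(89).


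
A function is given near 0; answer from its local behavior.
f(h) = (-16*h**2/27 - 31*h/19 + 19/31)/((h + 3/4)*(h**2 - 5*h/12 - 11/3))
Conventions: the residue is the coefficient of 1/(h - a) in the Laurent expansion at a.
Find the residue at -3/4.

The residue is -21250/39463.

At the order-1 pole -3/4 set g(h) = (h - (-3/4))*f(h) = (-16*h**2/27 - 31*h/19 + 19/31)/(h**2 - 5*h/12 - 11/3).
Simple pole: residue = g(a) at a = -3/4, which is -21250/39463.


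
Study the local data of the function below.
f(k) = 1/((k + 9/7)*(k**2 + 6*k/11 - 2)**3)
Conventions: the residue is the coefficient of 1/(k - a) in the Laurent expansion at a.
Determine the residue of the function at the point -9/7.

At the order-1 pole -9/7 set g(k) = (k - (-9/7))*f(k) = (k**2 + 6*k/11 - 2)**(-3).
Simple pole: residue = g(a) at a = -9/7, which is -156590819/180362125.

The residue is -156590819/180362125.


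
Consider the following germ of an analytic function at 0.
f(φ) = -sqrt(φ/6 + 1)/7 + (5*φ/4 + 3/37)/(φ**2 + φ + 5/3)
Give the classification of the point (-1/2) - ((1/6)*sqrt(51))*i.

The denominator factor φ**2 + φ + 5/3 vanishes at (-1/2) - ((1/6)*sqrt(51))*i and appears to the power 1; the numerator there equals (-161/296) - ((5/24)*sqrt(51))*i, nonzero, and no other factor vanishes.
The branch terms are analytic at this point.
Hence a pole whose order is the multiplicity, 1.

The point is a pole of order 1.


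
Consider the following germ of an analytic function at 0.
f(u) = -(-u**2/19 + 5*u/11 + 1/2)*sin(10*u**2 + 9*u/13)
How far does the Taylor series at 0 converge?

The radius of convergence is infinite.

The factor -sin(10*u**2 + 9*u/13) is entire and contributes no finite singular point.
The polynomial part has no poles.
No finite singular points: the Taylor series at 0 converges everywhere.


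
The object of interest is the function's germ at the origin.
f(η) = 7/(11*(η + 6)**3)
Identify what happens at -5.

The point is a regular point.

Denominator factors: η + 6 = 1 at η = -5 — none vanishes.
So the germ continues analytically to -5.


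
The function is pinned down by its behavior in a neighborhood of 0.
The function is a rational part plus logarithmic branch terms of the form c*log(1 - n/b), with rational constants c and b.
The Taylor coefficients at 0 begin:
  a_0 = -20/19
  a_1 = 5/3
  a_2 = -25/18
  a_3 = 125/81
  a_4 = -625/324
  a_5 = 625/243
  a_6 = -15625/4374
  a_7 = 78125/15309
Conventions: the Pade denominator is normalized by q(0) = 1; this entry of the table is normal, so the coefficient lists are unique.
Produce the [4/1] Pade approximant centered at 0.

The Pade approximant has numerator coefficients [-20/19, 5/19, 5/6, -25/81, 125/972]; denominator coefficients [1, 4/3].

Taylor coefficients needed (read off): a_0 = -20/19, a_1 = 5/3, a_2 = -25/18, a_3 = 125/81, a_4 = -625/324, a_5 = 625/243.
Write the denominator as Q(n) = 1 + q1*n. Requiring Q*f - P = O(n^6) with deg P <= 4 kills the coefficients of n^5..n^5 in Q*f:
  n^5: a_5 + q1*a_4 = 0, i.e. 625/243 + (-625/324)*q1 = 0.
Solving this linear system: q1 = 4/3.
The numerator is Q*f truncated at degree 4: P0 = a_0 = -20/19; P1 = a_1 + q1*a_0 = 5/19; P2 = a_2 + q1*a_1 = 5/6; P3 = a_3 + q1*a_2 = -25/81; P4 = a_4 + q1*a_3 = 125/972.


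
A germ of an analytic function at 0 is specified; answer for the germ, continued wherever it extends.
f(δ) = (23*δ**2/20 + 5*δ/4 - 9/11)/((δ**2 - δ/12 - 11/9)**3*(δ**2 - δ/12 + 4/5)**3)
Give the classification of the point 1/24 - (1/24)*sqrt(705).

The point is a pole of order 3.

The denominator factor δ**2 - δ/12 - 11/9 vanishes at 1/24 - (1/24)*sqrt(705) and appears to the power 3; the numerator there equals 40769/63360 - (323/5760)*sqrt(705), nonzero, and no other factor vanishes.
Hence a pole whose order is the multiplicity, 3.


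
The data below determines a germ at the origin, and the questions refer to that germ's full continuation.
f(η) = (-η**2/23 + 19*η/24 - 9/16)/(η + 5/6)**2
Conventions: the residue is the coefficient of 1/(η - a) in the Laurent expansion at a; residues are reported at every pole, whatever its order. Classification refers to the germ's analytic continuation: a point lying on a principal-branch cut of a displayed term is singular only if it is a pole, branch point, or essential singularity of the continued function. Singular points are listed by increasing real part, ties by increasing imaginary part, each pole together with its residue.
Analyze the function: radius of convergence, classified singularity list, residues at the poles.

Denominator factor (η + 5/6)^2: pole of order 2 at -5/6, modulus 5/6.
The radius of convergence is the smallest modulus among the singular points: 5/6.
At the order-2 pole -5/6 set g(η) = (η - (-5/6))^2*f(η) = -η**2/23 + 19*η/24 - 9/16.
Order-2 pole: residue = g'(a); g'(-5/6) = 159/184, so the residue is 159/184.

Radius of convergence at 0: 5/6.
At -5/6: a pole of order 2; residue 159/184.


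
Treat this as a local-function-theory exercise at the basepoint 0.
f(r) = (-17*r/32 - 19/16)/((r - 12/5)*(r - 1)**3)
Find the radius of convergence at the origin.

The radius of convergence is 1.

Denominator factor (r - 1)^3: pole of order 3 at 1, modulus 1.
Denominator factor (r - 12/5): pole of order 1 at 12/5, modulus 12/5.
The radius of convergence is the smallest modulus among the singular points: 1.


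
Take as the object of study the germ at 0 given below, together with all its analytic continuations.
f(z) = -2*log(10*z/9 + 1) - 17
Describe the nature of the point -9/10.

The point is a logarithmic branch point.

The term (-2)*log(1 - z/(-9/10)) has argument 1 - -9/10/(-9/10) = 0 at -9/10: a logarithmic (infinitely-sheeted) branch point; the remaining terms are analytic or single-valued there.


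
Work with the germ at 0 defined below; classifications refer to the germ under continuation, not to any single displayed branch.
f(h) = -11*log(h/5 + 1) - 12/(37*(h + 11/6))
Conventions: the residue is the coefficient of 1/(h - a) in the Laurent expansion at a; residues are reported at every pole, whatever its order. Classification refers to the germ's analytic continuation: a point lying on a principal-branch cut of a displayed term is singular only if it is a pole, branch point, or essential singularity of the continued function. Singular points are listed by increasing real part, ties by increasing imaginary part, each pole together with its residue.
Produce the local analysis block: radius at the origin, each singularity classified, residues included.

Radius of convergence at 0: 11/6.
At -5: a logarithmic branch point.
At -11/6: a pole of order 1; residue -12/37.

Denominator factor (h + 11/6): pole of order 1 at -11/6, modulus 11/6.
Branch term (-11)*log(1 - h/(-5)): its argument vanishes at h = -5, a logarithmic branch point, modulus 5.
The radius of convergence is the smallest modulus among the singular points: 11/6.
The branch term is analytic at -11/6 and contributes nothing to the residue; only the rational part matters.
At the order-1 pole -11/6 set g(h) = (h - (-11/6))*(rational part) = -12/37.
Simple pole: residue = g(a) at a = -11/6, which is -12/37.
List the singular points by increasing real part (a conjugate pair: the negative imaginary part first).


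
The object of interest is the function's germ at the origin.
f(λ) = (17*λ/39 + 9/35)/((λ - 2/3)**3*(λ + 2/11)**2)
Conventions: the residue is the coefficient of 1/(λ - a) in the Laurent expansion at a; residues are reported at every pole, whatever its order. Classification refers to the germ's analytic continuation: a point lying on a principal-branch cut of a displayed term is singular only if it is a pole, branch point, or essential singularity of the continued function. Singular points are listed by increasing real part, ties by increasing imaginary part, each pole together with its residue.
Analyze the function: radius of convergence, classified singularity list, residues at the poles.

Radius of convergence at 0: 2/11.
At -2/11: a pole of order 2; residue -487533321/279668480.
At 2/3: a pole of order 3; residue 487533321/279668480.

Denominator factor (λ - 2/3)^3: pole of order 3 at 2/3, modulus 2/3.
Denominator factor (λ + 2/11)^2: pole of order 2 at -2/11, modulus 2/11.
The radius of convergence is the smallest modulus among the singular points: 2/11.
At the order-2 pole -2/11 set g(λ) = (λ - (-2/11))^2*f(λ) = (17*λ/39 + 9/35)/(λ - 2/3)**3.
Order-2 pole: residue = g'(a); g'(-2/11) = -487533321/279668480, so the residue is -487533321/279668480.
At the order-3 pole 2/3 set g(λ) = (λ - (2/3))^3*f(λ) = (17*λ/39 + 9/35)/(λ + 2/11)**2.
Order-3 pole: residue = g''(a)/2; g''(2/3) = 487533321/139834240, so the residue is 487533321/279668480.
List the singular points by increasing real part (a conjugate pair: the negative imaginary part first).


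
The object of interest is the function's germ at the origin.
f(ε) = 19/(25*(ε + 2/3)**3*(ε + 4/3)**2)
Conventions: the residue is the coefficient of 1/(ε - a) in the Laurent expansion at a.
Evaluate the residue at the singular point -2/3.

The residue is 4617/400.

At the order-3 pole -2/3 set g(ε) = (ε - (-2/3))^3*f(ε) = 19/(25*(ε + 4/3)**2).
Order-3 pole: residue = g''(a)/2; g''(-2/3) = 4617/200, so the residue is 4617/400.


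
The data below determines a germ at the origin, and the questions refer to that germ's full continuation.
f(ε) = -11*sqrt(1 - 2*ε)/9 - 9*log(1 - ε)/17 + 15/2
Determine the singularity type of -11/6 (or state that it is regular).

The point is a regular point.

There is no denominator, hence no pole anywhere.
Branch term log(1 - ε/(1)): argument at -11/6 is 17/6, nonzero, so -11/6 is not its branch point (a point on a principal cut is still regular for the continued germ).
Branch term sqrt(1 - ε/(1/2)): argument at -11/6 is 14/3, nonzero, so -11/6 is not its branch point (a point on a principal cut is still regular for the continued germ).
So the germ continues analytically to -11/6.


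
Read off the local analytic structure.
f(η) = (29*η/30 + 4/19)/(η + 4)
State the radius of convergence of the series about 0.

The radius of convergence is 4.

Denominator factor (η + 4): pole of order 1 at -4, modulus 4.
The radius of convergence is the smallest modulus among the singular points: 4.


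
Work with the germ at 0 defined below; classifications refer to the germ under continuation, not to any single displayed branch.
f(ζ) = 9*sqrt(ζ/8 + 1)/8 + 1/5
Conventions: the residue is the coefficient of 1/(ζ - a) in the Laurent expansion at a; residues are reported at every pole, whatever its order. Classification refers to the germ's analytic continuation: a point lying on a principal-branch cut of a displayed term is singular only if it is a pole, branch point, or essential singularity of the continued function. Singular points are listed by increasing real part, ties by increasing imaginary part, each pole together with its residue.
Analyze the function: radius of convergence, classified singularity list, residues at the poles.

Radius of convergence at 0: 8.
At -8: an algebraic (square-root) branch point.

Branch term (9/8)*sqrt(1 - ζ/(-8)): its argument vanishes at ζ = -8, a square-root branch point, modulus 8.
The radius of convergence is the smallest modulus among the singular points: 8.


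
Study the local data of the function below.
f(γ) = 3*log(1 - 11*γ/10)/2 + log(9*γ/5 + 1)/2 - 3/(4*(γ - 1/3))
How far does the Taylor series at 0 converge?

Denominator factor (γ - 1/3): pole of order 1 at 1/3, modulus 1/3.
Branch term (3/2)*log(1 - γ/(10/11)): its argument vanishes at γ = 10/11, a logarithmic branch point, modulus 10/11.
Branch term (1/2)*log(1 - γ/(-5/9)): its argument vanishes at γ = -5/9, a logarithmic branch point, modulus 5/9.
The radius of convergence is the smallest modulus among the singular points: 1/3.

The radius of convergence is 1/3.


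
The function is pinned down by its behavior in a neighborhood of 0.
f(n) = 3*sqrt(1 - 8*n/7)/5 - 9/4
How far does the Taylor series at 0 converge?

The radius of convergence is 7/8.

Branch term (3/5)*sqrt(1 - n/(7/8)): its argument vanishes at n = 7/8, a square-root branch point, modulus 7/8.
The radius of convergence is the smallest modulus among the singular points: 7/8.


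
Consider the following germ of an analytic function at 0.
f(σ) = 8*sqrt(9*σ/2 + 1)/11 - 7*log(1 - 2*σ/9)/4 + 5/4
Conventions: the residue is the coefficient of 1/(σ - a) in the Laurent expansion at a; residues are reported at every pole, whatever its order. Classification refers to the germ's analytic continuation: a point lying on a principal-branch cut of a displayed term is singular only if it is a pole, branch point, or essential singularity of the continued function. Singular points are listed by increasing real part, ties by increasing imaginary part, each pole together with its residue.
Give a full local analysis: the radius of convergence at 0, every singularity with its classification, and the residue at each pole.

Branch term (-7/4)*log(1 - σ/(9/2)): its argument vanishes at σ = 9/2, a logarithmic branch point, modulus 9/2.
Branch term (8/11)*sqrt(1 - σ/(-2/9)): its argument vanishes at σ = -2/9, a square-root branch point, modulus 2/9.
The radius of convergence is the smallest modulus among the singular points: 2/9.
List the singular points by increasing real part (a conjugate pair: the negative imaginary part first).

Radius of convergence at 0: 2/9.
At -2/9: an algebraic (square-root) branch point.
At 9/2: a logarithmic branch point.


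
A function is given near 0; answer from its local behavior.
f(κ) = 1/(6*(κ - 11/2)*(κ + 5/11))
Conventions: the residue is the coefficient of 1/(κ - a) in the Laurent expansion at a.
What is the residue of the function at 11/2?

The residue is 11/393.

At the order-1 pole 11/2 set g(κ) = (κ - (11/2))*f(κ) = 1/(6*(κ + 5/11)).
Simple pole: residue = g(a) at a = 11/2, which is 11/393.


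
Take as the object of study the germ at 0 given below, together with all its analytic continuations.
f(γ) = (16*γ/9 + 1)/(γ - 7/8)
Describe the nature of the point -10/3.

Denominator factors: γ - 7/8 = -101/24 at γ = -10/3 — none vanishes.
So the germ continues analytically to -10/3.

The point is a regular point.


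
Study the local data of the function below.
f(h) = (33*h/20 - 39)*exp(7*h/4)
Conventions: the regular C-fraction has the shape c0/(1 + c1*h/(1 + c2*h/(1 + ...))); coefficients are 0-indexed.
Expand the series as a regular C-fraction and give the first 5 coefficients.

The regular C-fraction coefficients are [-39, -111/65, 197257/230880, -66435915/233552288, 21106368689/74062507734].

Taylor coefficients (expand at 0): a_0 = -39, a_1 = -333/5, a_2 = -9093/160, a_3 = -10339/320, a_4 = -140973/10240.
c0 = a_0 = -39. Peel one level at a time: if S = 1 + c*h/S' with S'(0) = 1, then c is the h-coefficient of S and S' = c*h/(S - 1).
S_1 = c0/f = 1 + (-111/65)*h + (197257/135200)*h^2 + ...; c1 = -111/65.
S_2 = c1*h/(S_1 - 1) = 1 + (197257/230880)*h + (340697/1401856)*h^2 + ...; c2 = 197257/230880.
S_3 = c2*h/(S_2 - 1) = 1 + (-66435915/233552288)*h + (1816859034445/22412346652224)*h^2 + ...; c3 = -66435915/233552288.
S_4 = c3*h/(S_3 - 1) = 1 + (21106368689/74062507734)*h + ...; c4 = 21106368689/74062507734.


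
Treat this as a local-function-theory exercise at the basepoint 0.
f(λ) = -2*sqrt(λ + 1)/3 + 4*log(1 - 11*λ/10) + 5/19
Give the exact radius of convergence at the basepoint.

The radius of convergence is 10/11.

Branch term (-2/3)*sqrt(1 - λ/(-1)): its argument vanishes at λ = -1, a square-root branch point, modulus 1.
Branch term (4)*log(1 - λ/(10/11)): its argument vanishes at λ = 10/11, a logarithmic branch point, modulus 10/11.
The radius of convergence is the smallest modulus among the singular points: 10/11.


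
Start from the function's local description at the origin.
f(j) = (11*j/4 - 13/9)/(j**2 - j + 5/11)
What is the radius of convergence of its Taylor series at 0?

Denominator factor (j**2 - j + 5/11): discriminant -9/11, complex-conjugate roots (1/2) + ((3/22)*sqrt(11))*i and (1/2) - ((3/22)*sqrt(11))*i; poles of order 1, moduli (1/11)*sqrt(55) and (1/11)*sqrt(55).
The radius of convergence is the smallest modulus among the singular points: (1/11)*sqrt(55).

The radius of convergence is (1/11)*sqrt(55).


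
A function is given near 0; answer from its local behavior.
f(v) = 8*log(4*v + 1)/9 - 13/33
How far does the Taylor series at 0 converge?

Branch term (8/9)*log(1 - v/(-1/4)): its argument vanishes at v = -1/4, a logarithmic branch point, modulus 1/4.
The radius of convergence is the smallest modulus among the singular points: 1/4.

The radius of convergence is 1/4.


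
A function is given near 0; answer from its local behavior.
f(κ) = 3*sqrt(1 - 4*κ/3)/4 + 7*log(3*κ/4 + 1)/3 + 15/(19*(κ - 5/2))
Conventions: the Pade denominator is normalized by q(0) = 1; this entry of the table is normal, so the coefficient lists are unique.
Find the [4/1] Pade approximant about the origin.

Taylor coefficients needed (expand at 0): a_0 = 33/76, a_1 = 427/380, a_2 = -39829/45600, a_3 = 269227/1368000, a_4 = -93652333/328320000, a_5 = 103857877/4924800000.
Write the denominator as Q(κ) = 1 + q1*κ. Requiring Q*f - P = O(κ^6) with deg P <= 4 kills the coefficients of κ^5..κ^5 in Q*f:
  κ^5: a_5 + q1*a_4 = 0, i.e. 103857877/4924800000 + (-93652333/328320000)*q1 = 0.
Solving this linear system: q1 = 103857877/1404784995.
The numerator is Q*f truncated at degree 4: P0 = a_0 = 33/76; P1 = a_1 + q1*a_0 = 1082420601/936523330; P2 = a_2 + q1*a_1 = -7105895291/8990623968; P3 = a_3 + q1*a_2 = 35664475559/269718719040; P4 = a_4 + q1*a_3 = -233638679633/863099900928.

The Pade approximant has numerator coefficients [33/76, 1082420601/936523330, -7105895291/8990623968, 35664475559/269718719040, -233638679633/863099900928]; denominator coefficients [1, 103857877/1404784995].


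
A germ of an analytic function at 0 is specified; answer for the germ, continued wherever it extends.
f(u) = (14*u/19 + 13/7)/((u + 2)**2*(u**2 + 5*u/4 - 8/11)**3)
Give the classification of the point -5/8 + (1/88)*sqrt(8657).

The denominator factor u**2 + 5*u/4 - 8/11 vanishes at -5/8 + (1/88)*sqrt(8657) and appears to the power 3; the numerator there equals 743/532 + (7/836)*sqrt(8657), nonzero, and no other factor vanishes.
Hence a pole whose order is the multiplicity, 3.

The point is a pole of order 3.


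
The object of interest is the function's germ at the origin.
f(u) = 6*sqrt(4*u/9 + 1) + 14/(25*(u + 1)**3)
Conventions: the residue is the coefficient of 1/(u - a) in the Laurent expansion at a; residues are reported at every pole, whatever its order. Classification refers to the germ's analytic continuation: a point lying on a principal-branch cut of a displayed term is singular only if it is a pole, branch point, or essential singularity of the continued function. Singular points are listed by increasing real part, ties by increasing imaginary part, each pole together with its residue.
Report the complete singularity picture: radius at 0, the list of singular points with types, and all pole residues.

Radius of convergence at 0: 1.
At -9/4: an algebraic (square-root) branch point.
At -1: a pole of order 3; residue 0.

Denominator factor (u + 1)^3: pole of order 3 at -1, modulus 1.
Branch term (6)*sqrt(1 - u/(-9/4)): its argument vanishes at u = -9/4, a square-root branch point, modulus 9/4.
The radius of convergence is the smallest modulus among the singular points: 1.
The branch term is analytic at -1 and contributes nothing to the residue; only the rational part matters.
At the order-3 pole -1 set g(u) = (u - (-1))^3*(rational part) = 14/25.
Order-3 pole: residue = g''(a)/2; g''(-1) = 0, so the residue is 0.
List the singular points by increasing real part (a conjugate pair: the negative imaginary part first).


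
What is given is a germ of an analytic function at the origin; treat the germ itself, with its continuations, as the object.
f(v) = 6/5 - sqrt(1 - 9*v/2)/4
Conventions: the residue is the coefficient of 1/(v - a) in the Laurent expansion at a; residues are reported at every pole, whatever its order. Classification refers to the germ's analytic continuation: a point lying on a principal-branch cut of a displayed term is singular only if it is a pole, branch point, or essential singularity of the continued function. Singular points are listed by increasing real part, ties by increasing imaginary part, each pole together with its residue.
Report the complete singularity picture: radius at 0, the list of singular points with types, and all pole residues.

Branch term (-1/4)*sqrt(1 - v/(2/9)): its argument vanishes at v = 2/9, a square-root branch point, modulus 2/9.
The radius of convergence is the smallest modulus among the singular points: 2/9.

Radius of convergence at 0: 2/9.
At 2/9: an algebraic (square-root) branch point.


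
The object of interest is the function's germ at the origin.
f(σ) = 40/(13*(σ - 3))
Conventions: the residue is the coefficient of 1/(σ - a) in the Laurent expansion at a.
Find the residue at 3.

The residue is 40/13.

At the order-1 pole 3 set g(σ) = (σ - (3))*f(σ) = 40/13.
Simple pole: residue = g(a) at a = 3, which is 40/13.


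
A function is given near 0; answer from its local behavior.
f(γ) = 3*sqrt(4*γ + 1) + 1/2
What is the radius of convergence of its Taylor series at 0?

Branch term (3)*sqrt(1 - γ/(-1/4)): its argument vanishes at γ = -1/4, a square-root branch point, modulus 1/4.
The radius of convergence is the smallest modulus among the singular points: 1/4.

The radius of convergence is 1/4.


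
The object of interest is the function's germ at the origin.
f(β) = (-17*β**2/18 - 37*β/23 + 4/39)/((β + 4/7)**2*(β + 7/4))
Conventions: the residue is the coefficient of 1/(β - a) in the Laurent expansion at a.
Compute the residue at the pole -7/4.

The residue is 9751/532818.

At the order-1 pole -7/4 set g(β) = (β - (-7/4))*f(β) = (-17*β**2/18 - 37*β/23 + 4/39)/(β + 4/7)**2.
Simple pole: residue = g(a) at a = -7/4, which is 9751/532818.


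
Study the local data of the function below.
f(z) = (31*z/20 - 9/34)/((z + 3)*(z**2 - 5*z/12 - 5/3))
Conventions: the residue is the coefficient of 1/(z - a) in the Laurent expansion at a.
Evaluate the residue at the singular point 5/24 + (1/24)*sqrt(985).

The factor z**2 - 5*z/12 - 5/3 splits as (z - a)(z - a') with a = 5/24 + (1/24)*sqrt(985), a' = 5/24 - (1/24)*sqrt(985). At the order-1 pole a set g(z) = (z - a)*f(z) = [(31*z/20 - 9/34)/(z + 3)] / (z - a').
Simple pole: residue = g(a) at a = 5/24 + (1/24)*sqrt(985), which is 5013/17510 - (12063/3449470)*sqrt(985).

The residue is 5013/17510 - (12063/3449470)*sqrt(985).


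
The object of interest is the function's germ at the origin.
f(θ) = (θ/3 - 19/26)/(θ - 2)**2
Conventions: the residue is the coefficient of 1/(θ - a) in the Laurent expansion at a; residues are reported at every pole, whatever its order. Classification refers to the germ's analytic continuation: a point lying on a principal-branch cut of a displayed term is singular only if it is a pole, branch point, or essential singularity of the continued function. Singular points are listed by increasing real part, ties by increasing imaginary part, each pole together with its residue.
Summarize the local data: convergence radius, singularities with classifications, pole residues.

Radius of convergence at 0: 2.
At 2: a pole of order 2; residue 1/3.

Denominator factor (θ - 2)^2: pole of order 2 at 2, modulus 2.
The radius of convergence is the smallest modulus among the singular points: 2.
At the order-2 pole 2 set g(θ) = (θ - (2))^2*f(θ) = θ/3 - 19/26.
Order-2 pole: residue = g'(a); g'(2) = 1/3, so the residue is 1/3.


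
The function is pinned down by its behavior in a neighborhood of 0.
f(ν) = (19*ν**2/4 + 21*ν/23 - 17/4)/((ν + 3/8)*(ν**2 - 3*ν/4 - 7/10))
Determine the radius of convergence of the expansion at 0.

Denominator factor (ν + 3/8): pole of order 1 at -3/8, modulus 3/8.
Denominator factor (ν**2 - 3*ν/4 - 7/10): discriminant 269/80, real irrational roots 3/8 + (1/40)*sqrt(1345) and 3/8 - (1/40)*sqrt(1345); poles of order 1, moduli 3/8 + (1/40)*sqrt(1345) and -3/8 + (1/40)*sqrt(1345).
The radius of convergence is the smallest modulus among the singular points: 3/8.

The radius of convergence is 3/8.


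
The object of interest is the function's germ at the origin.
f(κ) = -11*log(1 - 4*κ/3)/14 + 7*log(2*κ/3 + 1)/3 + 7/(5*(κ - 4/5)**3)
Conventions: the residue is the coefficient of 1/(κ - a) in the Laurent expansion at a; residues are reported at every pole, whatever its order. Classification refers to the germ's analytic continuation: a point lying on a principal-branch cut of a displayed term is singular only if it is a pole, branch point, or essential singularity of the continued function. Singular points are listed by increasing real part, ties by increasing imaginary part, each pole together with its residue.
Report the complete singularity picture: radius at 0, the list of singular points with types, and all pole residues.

Radius of convergence at 0: 3/4.
At -3/2: a logarithmic branch point.
At 3/4: a logarithmic branch point.
At 4/5: a pole of order 3; residue 0.

Denominator factor (κ - 4/5)^3: pole of order 3 at 4/5, modulus 4/5.
Branch term (7/3)*log(1 - κ/(-3/2)): its argument vanishes at κ = -3/2, a logarithmic branch point, modulus 3/2.
Branch term (-11/14)*log(1 - κ/(3/4)): its argument vanishes at κ = 3/4, a logarithmic branch point, modulus 3/4.
The radius of convergence is the smallest modulus among the singular points: 3/4.
The branch terms are analytic at 4/5 and contribute nothing to the residue; only the rational part matters.
At the order-3 pole 4/5 set g(κ) = (κ - (4/5))^3*(rational part) = 7/5.
Order-3 pole: residue = g''(a)/2; g''(4/5) = 0, so the residue is 0.
List the singular points by increasing real part (a conjugate pair: the negative imaginary part first).
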